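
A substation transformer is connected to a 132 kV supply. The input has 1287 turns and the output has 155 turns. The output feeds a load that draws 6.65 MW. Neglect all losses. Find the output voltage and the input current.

V_out = V_in × N_out/N_in = 132000 × 155/1287 = 15897 V.
I_out = P/V_out = 6.65×10^6/15897 = 418.31 A.
I_in = I_out × N_out/N_in = 418.31 × 155/1287 = 50.4 A.

V_out ≈ 15900 V, I_in ≈ 50.4 A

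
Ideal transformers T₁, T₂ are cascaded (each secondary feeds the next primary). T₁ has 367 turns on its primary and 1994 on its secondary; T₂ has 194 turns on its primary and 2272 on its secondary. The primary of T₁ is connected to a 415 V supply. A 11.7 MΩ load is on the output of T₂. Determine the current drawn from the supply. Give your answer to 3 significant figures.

I_supply ≈ 0.144 A

Secondary of T₁: V = 415.00 × 1994/367 = 2254.8 V.
Secondary of T₂: V = 2254.8 × 2272/194 = 26407 V.
I_load = 26407/(1.17×10^7) = 0.0022570 A, so P_out = 26407 × 0.0022570 = 59.599 W.
All ideal ⇒ P_in = P_out, so I_supply = 59.599/415 = 0.144 A.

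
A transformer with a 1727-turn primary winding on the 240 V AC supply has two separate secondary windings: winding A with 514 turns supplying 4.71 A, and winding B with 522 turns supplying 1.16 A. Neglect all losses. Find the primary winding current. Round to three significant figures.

V_A = 240 × 514/1727 = 71.430 V; V_B = 240 × 522/1727 = 72.542 V.
P_out = V_A I_A + V_B I_B = 71.430×4.71 + 72.542×1.16 = 336.44 + 84.149 = 420.59 W.
Ideal ⇒ P_in = P_out, so I_p = P_out/V_p = 420.59/240 = 1.75 A.

I_p ≈ 1.75 A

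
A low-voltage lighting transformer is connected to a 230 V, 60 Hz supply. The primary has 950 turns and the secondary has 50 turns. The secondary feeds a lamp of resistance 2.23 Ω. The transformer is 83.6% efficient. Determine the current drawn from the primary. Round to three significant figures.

I_p ≈ 0.342 A

V_s = 230 × 50/950 = 12.105 V.
I_s = V_s/R = 12.105/2.23 = 5.4284 A.
P_out = V_s I_s = 12.105 × 5.4284 = 65.712 W.
P_in = P_out/η = 65.712/0.836 = 78.603 W.
I_p = P_in/V_p = 78.603/230 = 0.342 A.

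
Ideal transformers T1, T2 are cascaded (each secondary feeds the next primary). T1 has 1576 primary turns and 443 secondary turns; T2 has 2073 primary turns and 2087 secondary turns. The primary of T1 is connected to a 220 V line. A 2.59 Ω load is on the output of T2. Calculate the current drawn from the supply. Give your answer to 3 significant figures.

Secondary of T1: V = 220.00 × 443/1576 = 61.840 V.
Secondary of T2: V = 61.840 × 2087/2073 = 62.258 V.
I_load = 62.258/2.59 = 24.038 A, so P_out = 62.258 × 24.038 = 1496.5 W.
All ideal ⇒ P_in = P_out, so I_supply = 1496.5/220 = 6.80 A.

I_supply ≈ 6.80 A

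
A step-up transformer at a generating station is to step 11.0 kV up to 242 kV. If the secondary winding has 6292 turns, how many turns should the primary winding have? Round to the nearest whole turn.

N_p/N_s = V_p/V_s, so N_p = 6292 × 11000/242000 = 286.0 ≈ 286 turns.

N_p = 286 turns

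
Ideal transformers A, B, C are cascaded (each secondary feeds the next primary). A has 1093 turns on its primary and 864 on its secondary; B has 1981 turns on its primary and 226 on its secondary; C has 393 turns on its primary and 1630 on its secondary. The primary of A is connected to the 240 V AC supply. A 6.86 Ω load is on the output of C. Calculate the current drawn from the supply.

Secondary of A: V = 240.00 × 864/1093 = 189.72 V.
Secondary of B: V = 189.72 × 226/1981 = 21.644 V.
Secondary of C: V = 21.644 × 1630/393 = 89.768 V.
I_load = 89.768/6.86 = 13.086 A, so P_out = 89.768 × 13.086 = 1174.7 W.
All ideal ⇒ P_in = P_out, so I_supply = 1174.7/240 = 4.89 A.

I_supply ≈ 4.89 A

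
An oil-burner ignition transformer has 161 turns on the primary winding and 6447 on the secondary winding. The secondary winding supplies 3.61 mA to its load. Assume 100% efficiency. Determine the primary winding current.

For an ideal transformer I_p/I_s = N_s/N_p, so I_p = 0.00361 × 6447/161 = 0.145 A.

I_p ≈ 0.145 A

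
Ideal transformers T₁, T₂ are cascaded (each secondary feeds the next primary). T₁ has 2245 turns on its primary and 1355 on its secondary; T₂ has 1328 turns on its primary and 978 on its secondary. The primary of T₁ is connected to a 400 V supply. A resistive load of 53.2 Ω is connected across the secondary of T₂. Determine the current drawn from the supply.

Secondary of T₁: V = 400.00 × 1355/2245 = 241.43 V.
Secondary of T₂: V = 241.43 × 978/1328 = 177.80 V.
I_load = 177.80/53.2 = 3.3420 A, so P_out = 177.80 × 3.3420 = 594.20 W.
All ideal ⇒ P_in = P_out, so I_supply = 594.20/400 = 1.49 A.

I_supply ≈ 1.49 A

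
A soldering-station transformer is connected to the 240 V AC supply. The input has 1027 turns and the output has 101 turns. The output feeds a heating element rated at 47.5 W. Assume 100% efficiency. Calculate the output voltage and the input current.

V_out = V_in × N_out/N_in = 240 × 101/1027 = 23.603 V.
I_out = P/V_out = 47.5/23.603 = 2.0125 A.
I_in = I_out × N_out/N_in = 2.0125 × 101/1027 = 0.198 A.

V_out ≈ 23.6 V, I_in ≈ 0.198 A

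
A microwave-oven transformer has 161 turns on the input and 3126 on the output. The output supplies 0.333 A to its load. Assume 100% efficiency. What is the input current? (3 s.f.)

I_in ≈ 6.47 A

For an ideal transformer I_in/I_out = N_out/N_in, so I_in = 0.333 × 3126/161 = 6.47 A.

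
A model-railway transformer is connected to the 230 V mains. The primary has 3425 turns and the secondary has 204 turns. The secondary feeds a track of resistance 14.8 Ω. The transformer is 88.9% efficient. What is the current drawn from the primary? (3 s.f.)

V_s = 230 × 204/3425 = 13.699 V.
I_s = V_s/R = 13.699/14.8 = 0.92563 A.
P_out = V_s I_s = 13.699 × 0.92563 = 12.680 W.
P_in = P_out/η = 12.680/0.889 = 14.264 W.
I_p = P_in/V_p = 14.264/230 = 0.0620 A.

I_p ≈ 0.0620 A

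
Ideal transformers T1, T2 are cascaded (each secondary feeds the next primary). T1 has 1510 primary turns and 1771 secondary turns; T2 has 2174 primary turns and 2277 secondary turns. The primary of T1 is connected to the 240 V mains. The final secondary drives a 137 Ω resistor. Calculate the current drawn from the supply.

After T1: V = 240.00 × 1771/1510 = 281.48 V.
After T2: V = 281.48 × 2277/2174 = 294.82 V.
I_load = 294.82/137 = 2.1520 A, so P_out = 294.82 × 2.1520 = 634.44 W.
All ideal ⇒ P_in = P_out, so I_supply = 634.44/240 = 2.64 A.

I_supply ≈ 2.64 A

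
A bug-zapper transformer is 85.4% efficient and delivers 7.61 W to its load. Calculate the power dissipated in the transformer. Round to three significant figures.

P_in = P_out/η = 7.61/0.854 = 8.91101 W.
P_loss = P_in − P_out = 8.91101 − 7.61 = 1.30 W.

P_loss ≈ 1.30 W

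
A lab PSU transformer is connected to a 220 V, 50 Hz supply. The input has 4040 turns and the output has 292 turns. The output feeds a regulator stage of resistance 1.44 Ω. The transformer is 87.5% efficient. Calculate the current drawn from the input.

V_out = 220 × 292/4040 = 15.901 V.
I_out = V_out/R = 15.901/1.44 = 11.042 A.
P_out = V_out I_out = 15.901 × 11.042 = 175.58 W.
P_in = P_out/η = 175.58/0.875 = 200.67 W.
I_in = P_in/V_in = 200.67/220 = 0.912 A.

I_in ≈ 0.912 A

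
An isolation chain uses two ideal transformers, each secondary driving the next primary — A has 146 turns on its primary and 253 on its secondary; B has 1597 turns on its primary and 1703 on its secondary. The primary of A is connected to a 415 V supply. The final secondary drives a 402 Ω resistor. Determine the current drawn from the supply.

Secondary of A: V = 415.00 × 253/146 = 719.14 V.
Secondary of B: V = 719.14 × 1703/1597 = 766.88 V.
I_load = 766.88/402 = 1.9077 A, so P_out = 766.88 × 1.9077 = 1462.9 W.
All ideal ⇒ P_in = P_out, so I_supply = 1462.9/415 = 3.53 A.

I_supply ≈ 3.53 A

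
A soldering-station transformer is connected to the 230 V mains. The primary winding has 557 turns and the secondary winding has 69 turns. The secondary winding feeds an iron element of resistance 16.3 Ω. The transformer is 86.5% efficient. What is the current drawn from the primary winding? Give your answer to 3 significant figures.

I_p ≈ 0.250 A

V_s = 230 × 69/557 = 28.492 V.
I_s = V_s/R = 28.492/16.3 = 1.7480 A.
P_out = V_s I_s = 28.492 × 1.7480 = 49.803 W.
P_in = P_out/η = 49.803/0.865 = 57.576 W.
I_p = P_in/V_p = 57.576/230 = 0.250 A.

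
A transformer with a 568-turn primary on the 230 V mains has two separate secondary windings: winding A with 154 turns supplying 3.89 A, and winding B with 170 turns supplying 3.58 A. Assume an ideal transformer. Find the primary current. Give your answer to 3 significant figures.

V_A = 230 × 154/568 = 62.359 V; V_B = 230 × 170/568 = 68.838 V.
P_out = V_A I_A + V_B I_B = 62.359×3.89 + 68.838×3.58 = 242.58 + 246.44 = 489.02 W.
Ideal ⇒ P_in = P_out, so I_p = P_out/V_p = 489.02/230 = 2.13 A.

I_p ≈ 2.13 A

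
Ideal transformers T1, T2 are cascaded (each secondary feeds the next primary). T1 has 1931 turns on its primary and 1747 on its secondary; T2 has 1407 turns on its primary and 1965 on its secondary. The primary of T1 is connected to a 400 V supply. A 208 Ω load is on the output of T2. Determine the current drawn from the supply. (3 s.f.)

I_supply ≈ 3.07 A

Secondary of T1: V = 400.00 × 1747/1931 = 361.89 V.
Secondary of T2: V = 361.89 × 1965/1407 = 505.40 V.
I_load = 505.40/208 = 2.4298 A, so P_out = 505.40 × 2.4298 = 1228.0 W.
All ideal ⇒ P_in = P_out, so I_supply = 1228.0/400 = 3.07 A.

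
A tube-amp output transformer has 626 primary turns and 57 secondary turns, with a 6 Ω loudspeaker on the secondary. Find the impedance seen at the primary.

Z_p ≈ 724 Ω

Z_p = (N_p/N_s)² × Z_s = (626/57)² × 6 = 724 Ω.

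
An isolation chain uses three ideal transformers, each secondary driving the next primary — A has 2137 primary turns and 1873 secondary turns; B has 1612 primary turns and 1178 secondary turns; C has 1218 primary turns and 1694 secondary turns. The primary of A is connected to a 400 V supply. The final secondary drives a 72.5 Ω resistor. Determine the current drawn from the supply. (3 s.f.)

After A: V = 400.00 × 1873/2137 = 350.58 V.
After B: V = 350.58 × 1178/1612 = 256.20 V.
After C: V = 256.20 × 1694/1218 = 356.32 V.
I_load = 356.32/72.5 = 4.9148 A, so P_out = 356.32 × 4.9148 = 1751.2 W.
All ideal ⇒ P_in = P_out, so I_supply = 1751.2/400 = 4.38 A.

I_supply ≈ 4.38 A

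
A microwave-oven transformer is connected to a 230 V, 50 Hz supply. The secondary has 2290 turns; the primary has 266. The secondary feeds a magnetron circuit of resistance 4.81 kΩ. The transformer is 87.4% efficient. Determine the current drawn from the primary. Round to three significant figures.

I_p ≈ 4.05 A

V_s = 230 × 2290/266 = 1980.1 V.
I_s = V_s/R = 1980.1/4810 = 0.41166 A.
P_out = V_s I_s = 1980.1 × 0.41166 = 815.11 W.
P_in = P_out/η = 815.11/0.874 = 932.62 W.
I_p = P_in/V_p = 932.62/230 = 4.05 A.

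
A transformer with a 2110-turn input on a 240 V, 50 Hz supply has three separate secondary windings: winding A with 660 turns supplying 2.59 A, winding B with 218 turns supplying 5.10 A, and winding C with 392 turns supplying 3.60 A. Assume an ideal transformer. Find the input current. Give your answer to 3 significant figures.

V_A = 240 × 660/2110 = 75.071 V; V_B = 240 × 218/2110 = 24.796 V; V_C = 240 × 392/2110 = 44.588 V.
P_out = V_A I_A + V_B I_B + V_C I_C = 75.071×2.59 + 24.796×5.10 + 44.588×3.60 = 194.43 + 126.46 + 160.52 = 481.41 W.
Ideal ⇒ P_in = P_out, so I_in = P_out/V_in = 481.41/240 = 2.01 A.

I_in ≈ 2.01 A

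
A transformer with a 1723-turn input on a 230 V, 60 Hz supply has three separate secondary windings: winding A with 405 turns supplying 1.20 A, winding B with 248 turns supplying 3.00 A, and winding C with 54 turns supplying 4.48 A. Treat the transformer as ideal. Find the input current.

V_A = 230 × 405/1723 = 54.063 V; V_B = 230 × 248/1723 = 33.105 V; V_C = 230 × 54/1723 = 7.2084 V.
P_out = V_A I_A + V_B I_B + V_C I_C = 54.063×1.20 + 33.105×3.00 + 7.2084×4.48 = 64.875 + 99.315 + 32.293 = 196.48 W.
Ideal ⇒ P_in = P_out, so I_in = P_out/V_in = 196.48/230 = 0.854 A.

I_in ≈ 0.854 A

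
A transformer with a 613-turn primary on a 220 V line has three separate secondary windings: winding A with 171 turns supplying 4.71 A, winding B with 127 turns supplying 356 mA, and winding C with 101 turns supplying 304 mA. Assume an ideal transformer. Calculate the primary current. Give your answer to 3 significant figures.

V_A = 220 × 171/613 = 61.370 V; V_B = 220 × 127/613 = 45.579 V; V_C = 220 × 101/613 = 36.248 V.
P_out = V_A I_A + V_B I_B + V_C I_C = 61.370×4.71 + 45.579×0.356 + 36.248×0.304 = 289.05 + 16.226 + 11.019 = 316.30 W.
Ideal ⇒ P_in = P_out, so I_p = P_out/V_p = 316.30/220 = 1.44 A.

I_p ≈ 1.44 A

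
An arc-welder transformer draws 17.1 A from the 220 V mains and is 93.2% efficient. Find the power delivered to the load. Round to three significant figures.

P_in = V_p I_p = 220 × 17.1 = 3762.0 W.
P_out = η P_in = 0.932 × 3762.0 = 3510 W.

P_out ≈ 3510 W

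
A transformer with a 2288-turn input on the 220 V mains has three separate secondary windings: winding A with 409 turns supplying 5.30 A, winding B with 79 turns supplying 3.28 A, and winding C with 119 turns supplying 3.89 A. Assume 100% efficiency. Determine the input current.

V_A = 220 × 409/2288 = 39.327 V; V_B = 220 × 79/2288 = 7.5962 V; V_C = 220 × 119/2288 = 11.442 V.
P_out = V_A I_A + V_B I_B + V_C I_C = 39.327×5.30 + 7.5962×3.28 + 11.442×3.89 = 208.43 + 24.915 + 44.511 = 277.86 W.
Ideal ⇒ P_in = P_out, so I_in = P_out/V_in = 277.86/220 = 1.26 A.

I_in ≈ 1.26 A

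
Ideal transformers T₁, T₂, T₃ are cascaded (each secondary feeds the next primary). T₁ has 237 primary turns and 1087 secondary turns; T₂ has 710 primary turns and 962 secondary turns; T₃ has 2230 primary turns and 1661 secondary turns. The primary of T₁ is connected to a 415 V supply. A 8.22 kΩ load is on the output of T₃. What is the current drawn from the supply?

Secondary of T₁: V = 415.00 × 1087/237 = 1903.4 V.
Secondary of T₂: V = 1903.4 × 962/710 = 2579.0 V.
Secondary of T₃: V = 2579.0 × 1661/2230 = 1920.9 V.
I_load = 1920.9/8220 = 0.23369 A, so P_out = 1920.9 × 0.23369 = 448.90 W.
All ideal ⇒ P_in = P_out, so I_supply = 448.90/415 = 1.08 A.

I_supply ≈ 1.08 A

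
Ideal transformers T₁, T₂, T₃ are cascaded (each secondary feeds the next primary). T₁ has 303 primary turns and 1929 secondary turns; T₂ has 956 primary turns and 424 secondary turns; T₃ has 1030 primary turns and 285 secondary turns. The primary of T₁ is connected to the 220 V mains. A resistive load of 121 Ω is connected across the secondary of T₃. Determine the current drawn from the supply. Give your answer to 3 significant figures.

Secondary of T₁: V = 220.00 × 1929/303 = 1400.6 V.
Secondary of T₂: V = 1400.6 × 424/956 = 621.18 V.
Secondary of T₃: V = 621.18 × 285/1030 = 171.88 V.
I_load = 171.88/121 = 1.4205 A, so P_out = 171.88 × 1.4205 = 244.16 W.
All ideal ⇒ P_in = P_out, so I_supply = 244.16/220 = 1.11 A.

I_supply ≈ 1.11 A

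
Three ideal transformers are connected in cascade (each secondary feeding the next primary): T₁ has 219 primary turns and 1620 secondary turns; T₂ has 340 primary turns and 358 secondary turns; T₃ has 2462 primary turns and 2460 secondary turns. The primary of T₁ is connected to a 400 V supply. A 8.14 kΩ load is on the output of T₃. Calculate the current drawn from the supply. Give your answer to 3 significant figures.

After T₁: V = 400.00 × 1620/219 = 2958.9 V.
After T₂: V = 2958.9 × 358/340 = 3115.6 V.
After T₃: V = 3115.6 × 2460/2462 = 3113.0 V.
I_load = 3113.0/8140 = 0.38244 A, so P_out = 3113.0 × 0.38244 = 1190.5 W.
All ideal ⇒ P_in = P_out, so I_supply = 1190.5/400 = 2.98 A.

I_supply ≈ 2.98 A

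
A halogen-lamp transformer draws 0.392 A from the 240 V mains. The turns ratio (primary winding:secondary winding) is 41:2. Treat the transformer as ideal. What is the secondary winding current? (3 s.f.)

I_s ≈ 8.04 A

I_s/I_p = N_p/N_s, so I_s = 0.392 × 41/2 = 8.04 A.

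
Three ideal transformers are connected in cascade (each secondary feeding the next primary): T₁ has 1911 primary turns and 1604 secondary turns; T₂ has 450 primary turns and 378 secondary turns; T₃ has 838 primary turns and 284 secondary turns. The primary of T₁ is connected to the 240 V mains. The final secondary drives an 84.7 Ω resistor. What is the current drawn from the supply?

I_supply ≈ 0.162 A

After T₁: V = 240.00 × 1604/1911 = 201.44 V.
After T₂: V = 201.44 × 378/450 = 169.21 V.
After T₃: V = 169.21 × 284/838 = 57.347 V.
I_load = 57.347/84.7 = 0.67706 A, so P_out = 57.347 × 0.67706 = 38.827 W.
All ideal ⇒ P_in = P_out, so I_supply = 38.827/240 = 0.162 A.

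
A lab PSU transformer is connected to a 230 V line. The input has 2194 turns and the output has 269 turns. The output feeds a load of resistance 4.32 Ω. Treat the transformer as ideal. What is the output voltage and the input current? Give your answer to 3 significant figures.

V_out ≈ 28.2 V, I_in ≈ 0.800 A

V_out = V_in × N_out/N_in = 230 × 269/2194 = 28.200 V.
I_out = V_out/R = 28.200/4.32 = 6.5277 A.
I_in = I_out × N_out/N_in = 6.5277 × 269/2194 = 0.800 A.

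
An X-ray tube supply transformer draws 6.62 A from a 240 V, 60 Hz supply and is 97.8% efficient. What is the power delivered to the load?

P_out ≈ 1550 W

P_in = V_p I_p = 240 × 6.62 = 1588.8 W.
P_out = η P_in = 0.978 × 1588.8 = 1550 W.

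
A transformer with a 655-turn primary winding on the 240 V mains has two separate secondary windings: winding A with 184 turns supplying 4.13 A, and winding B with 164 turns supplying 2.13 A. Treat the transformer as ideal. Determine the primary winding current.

V_A = 240 × 184/655 = 67.420 V; V_B = 240 × 164/655 = 60.092 V.
P_out = V_A I_A + V_B I_B = 67.420×4.13 + 60.092×2.13 = 278.44 + 128.00 = 406.44 W.
Ideal ⇒ P_in = P_out, so I_p = P_out/V_p = 406.44/240 = 1.69 A.

I_p ≈ 1.69 A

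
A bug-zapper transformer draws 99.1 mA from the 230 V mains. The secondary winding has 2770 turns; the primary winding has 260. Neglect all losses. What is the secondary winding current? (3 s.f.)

I_s ≈ 0.00930 A

I_s/I_p = N_p/N_s, so I_s = 0.0991 × 260/2770 = 0.00930 A.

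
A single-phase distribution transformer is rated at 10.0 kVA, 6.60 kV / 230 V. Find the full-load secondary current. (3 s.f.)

I_s ≈ 43.5 A

I_s = S/V_s = 10000/230 = 43.5 A.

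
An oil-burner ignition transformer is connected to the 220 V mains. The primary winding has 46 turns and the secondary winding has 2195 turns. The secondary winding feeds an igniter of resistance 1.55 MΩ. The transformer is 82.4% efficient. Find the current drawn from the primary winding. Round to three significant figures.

I_p ≈ 0.392 A

V_s = 220 × 2195/46 = 10498 V.
I_s = V_s/R = 10498/(1.55×10^6) = 0.0067728 A.
P_out = V_s I_s = 10498 × 0.0067728 = 71.100 W.
P_in = P_out/η = 71.100/0.824 = 86.286 W.
I_p = P_in/V_p = 86.286/220 = 0.392 A.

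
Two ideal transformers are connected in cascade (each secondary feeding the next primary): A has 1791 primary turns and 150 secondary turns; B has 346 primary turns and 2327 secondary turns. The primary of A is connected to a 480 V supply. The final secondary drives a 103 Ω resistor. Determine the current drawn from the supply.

I_supply ≈ 1.48 A

Secondary of A: V = 480.00 × 150/1791 = 40.201 V.
Secondary of B: V = 40.201 × 2327/346 = 270.37 V.
I_load = 270.37/103 = 2.6249 A, so P_out = 270.37 × 2.6249 = 709.70 W.
All ideal ⇒ P_in = P_out, so I_supply = 709.70/480 = 1.48 A.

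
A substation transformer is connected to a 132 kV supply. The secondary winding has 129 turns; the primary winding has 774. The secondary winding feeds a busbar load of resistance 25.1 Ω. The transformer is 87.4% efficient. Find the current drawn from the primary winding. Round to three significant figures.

V_s = 132000 × 129/774 = 22000 V.
I_s = V_s/R = 22000/25.1 = 876.49 A.
P_out = V_s I_s = 22000 × 876.49 = 1.9283×10^7 W.
P_in = P_out/η = 1.9283×10^7/0.874 = 2.2063×10^7 W.
I_p = P_in/V_p = 2.2063×10^7/132000 = 167 A.

I_p ≈ 167 A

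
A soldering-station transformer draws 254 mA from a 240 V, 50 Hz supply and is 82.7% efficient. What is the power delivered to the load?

P_in = V_p I_p = 240 × 0.254 = 60.960 W.
P_out = η P_in = 0.827 × 60.960 = 50.4 W.

P_out ≈ 50.4 W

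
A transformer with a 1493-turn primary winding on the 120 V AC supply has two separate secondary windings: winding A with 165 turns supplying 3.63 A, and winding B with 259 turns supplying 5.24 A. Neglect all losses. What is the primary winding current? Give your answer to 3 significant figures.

V_A = 120 × 165/1493 = 13.262 V; V_B = 120 × 259/1493 = 20.817 V.
P_out = V_A I_A + V_B I_B = 13.262×3.63 + 20.817×5.24 = 48.141 + 109.08 = 157.22 W.
Ideal ⇒ P_in = P_out, so I_p = P_out/V_p = 157.22/120 = 1.31 A.

I_p ≈ 1.31 A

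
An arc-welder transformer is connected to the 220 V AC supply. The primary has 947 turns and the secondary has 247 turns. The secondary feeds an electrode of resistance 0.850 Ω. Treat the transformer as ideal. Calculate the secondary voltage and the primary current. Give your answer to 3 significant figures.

V_s ≈ 57.4 V, I_p ≈ 17.6 A

V_s = V_p × N_s/N_p = 220 × 247/947 = 57.381 V.
I_s = V_s/R = 57.381/0.850 = 67.507 A.
I_p = I_s × N_s/N_p = 67.507 × 247/947 = 17.6 A.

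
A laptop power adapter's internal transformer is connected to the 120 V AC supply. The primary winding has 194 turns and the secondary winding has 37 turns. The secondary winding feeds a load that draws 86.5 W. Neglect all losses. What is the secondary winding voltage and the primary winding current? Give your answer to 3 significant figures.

V_s = V_p × N_s/N_p = 120 × 37/194 = 22.887 V.
I_s = P/V_s = 86.5/22.887 = 3.7795 A.
I_p = I_s × N_s/N_p = 3.7795 × 37/194 = 0.721 A.

V_s ≈ 22.9 V, I_p ≈ 0.721 A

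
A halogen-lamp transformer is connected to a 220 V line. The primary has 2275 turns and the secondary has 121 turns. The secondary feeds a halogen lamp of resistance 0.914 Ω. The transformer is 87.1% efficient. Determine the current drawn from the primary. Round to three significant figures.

V_s = 220 × 121/2275 = 11.701 V.
I_s = V_s/R = 11.701/0.914 = 12.802 A.
P_out = V_s I_s = 11.701 × 12.802 = 149.80 W.
P_in = P_out/η = 149.80/0.871 = 171.98 W.
I_p = P_in/V_p = 171.98/220 = 0.782 A.

I_p ≈ 0.782 A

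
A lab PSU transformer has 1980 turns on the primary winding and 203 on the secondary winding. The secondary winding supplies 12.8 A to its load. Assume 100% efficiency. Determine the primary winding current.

For an ideal transformer I_p/I_s = N_s/N_p, so I_p = 12.8 × 203/1980 = 1.31 A.

I_p ≈ 1.31 A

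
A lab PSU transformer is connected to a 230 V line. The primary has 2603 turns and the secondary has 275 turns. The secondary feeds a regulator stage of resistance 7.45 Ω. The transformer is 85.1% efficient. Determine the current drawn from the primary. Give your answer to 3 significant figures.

I_p ≈ 0.405 A

V_s = 230 × 275/2603 = 24.299 V.
I_s = V_s/R = 24.299/7.45 = 3.2616 A.
P_out = V_s I_s = 24.299 × 3.2616 = 79.253 W.
P_in = P_out/η = 79.253/0.851 = 93.129 W.
I_p = P_in/V_p = 93.129/230 = 0.405 A.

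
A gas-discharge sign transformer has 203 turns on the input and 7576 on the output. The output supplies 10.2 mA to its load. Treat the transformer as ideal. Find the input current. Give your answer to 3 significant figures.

I_in ≈ 0.381 A

For an ideal transformer I_in/I_out = N_out/N_in, so I_in = 0.0102 × 7576/203 = 0.381 A.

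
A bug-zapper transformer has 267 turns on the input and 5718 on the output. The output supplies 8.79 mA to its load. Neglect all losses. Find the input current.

For an ideal transformer I_in/I_out = N_out/N_in, so I_in = 0.00879 × 5718/267 = 0.188 A.

I_in ≈ 0.188 A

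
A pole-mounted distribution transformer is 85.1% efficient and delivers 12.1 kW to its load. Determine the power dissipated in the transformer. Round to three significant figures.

P_in = P_out/η = 12100/0.851 = 14218.6 W.
P_loss = P_in − P_out = 14218.6 − 12100 = 2120 W.

P_loss ≈ 2120 W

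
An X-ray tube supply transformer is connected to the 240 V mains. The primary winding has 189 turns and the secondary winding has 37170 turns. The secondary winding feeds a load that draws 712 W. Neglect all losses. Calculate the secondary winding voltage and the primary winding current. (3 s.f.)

V_s = V_p × N_s/N_p = 240 × 37170/189 = 47200 V.
I_s = P/V_s = 712/47200 = 0.015085 A.
I_p = I_s × N_s/N_p = 0.015085 × 37170/189 = 2.97 A.

V_s ≈ 47200 V, I_p ≈ 2.97 A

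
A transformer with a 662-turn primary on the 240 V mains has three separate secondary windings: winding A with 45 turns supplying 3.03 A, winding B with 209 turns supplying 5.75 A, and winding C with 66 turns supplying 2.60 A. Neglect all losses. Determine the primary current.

I_p ≈ 2.28 A

V_A = 240 × 45/662 = 16.314 V; V_B = 240 × 209/662 = 75.770 V; V_C = 240 × 66/662 = 23.927 V.
P_out = V_A I_A + V_B I_B + V_C I_C = 16.314×3.03 + 75.770×5.75 + 23.927×2.60 = 49.432 + 435.68 + 62.211 = 547.32 W.
Ideal ⇒ P_in = P_out, so I_p = P_out/V_p = 547.32/240 = 2.28 A.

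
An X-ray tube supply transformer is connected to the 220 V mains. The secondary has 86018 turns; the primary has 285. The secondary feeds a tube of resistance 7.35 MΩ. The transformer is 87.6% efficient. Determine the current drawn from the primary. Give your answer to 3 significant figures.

V_s = 220 × 86018/285 = 66400 V.
I_s = V_s/R = 66400/(7.35×10^6) = 0.0090340 A.
P_out = V_s I_s = 66400 × 0.0090340 = 599.86 W.
P_in = P_out/η = 599.86/0.876 = 684.77 W.
I_p = P_in/V_p = 684.77/220 = 3.11 A.

I_p ≈ 3.11 A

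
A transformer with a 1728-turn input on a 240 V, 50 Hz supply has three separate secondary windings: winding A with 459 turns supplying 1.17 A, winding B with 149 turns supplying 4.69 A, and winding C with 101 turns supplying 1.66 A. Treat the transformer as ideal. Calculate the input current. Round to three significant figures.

V_A = 240 × 459/1728 = 63.750 V; V_B = 240 × 149/1728 = 20.694 V; V_C = 240 × 101/1728 = 14.028 V.
P_out = V_A I_A + V_B I_B + V_C I_C = 63.750×1.17 + 20.694×4.69 + 14.028×1.66 = 74.587 + 97.057 + 23.286 = 194.93 W.
Ideal ⇒ P_in = P_out, so I_in = P_out/V_in = 194.93/240 = 0.812 A.

I_in ≈ 0.812 A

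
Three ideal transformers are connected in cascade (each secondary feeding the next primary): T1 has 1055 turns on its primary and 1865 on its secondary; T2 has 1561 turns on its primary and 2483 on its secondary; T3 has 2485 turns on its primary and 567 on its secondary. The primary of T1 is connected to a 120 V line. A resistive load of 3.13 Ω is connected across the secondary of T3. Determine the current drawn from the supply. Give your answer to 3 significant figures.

After T1: V = 120.00 × 1865/1055 = 212.13 V.
After T2: V = 212.13 × 2483/1561 = 337.43 V.
After T3: V = 337.43 × 567/2485 = 76.991 V.
I_load = 76.991/3.13 = 24.598 A, so P_out = 76.991 × 24.598 = 1893.8 W.
All ideal ⇒ P_in = P_out, so I_supply = 1893.8/120 = 15.8 A.

I_supply ≈ 15.8 A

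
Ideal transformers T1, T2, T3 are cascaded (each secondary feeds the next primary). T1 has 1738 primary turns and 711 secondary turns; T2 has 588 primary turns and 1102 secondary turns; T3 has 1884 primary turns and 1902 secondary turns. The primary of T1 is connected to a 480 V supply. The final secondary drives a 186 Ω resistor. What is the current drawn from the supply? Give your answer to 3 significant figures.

I_supply ≈ 1.55 A

Secondary of T1: V = 480.00 × 711/1738 = 196.36 V.
Secondary of T2: V = 196.36 × 1102/588 = 368.01 V.
Secondary of T3: V = 368.01 × 1902/1884 = 371.53 V.
I_load = 371.53/186 = 1.9975 A, so P_out = 371.53 × 1.9975 = 742.12 W.
All ideal ⇒ P_in = P_out, so I_supply = 742.12/480 = 1.55 A.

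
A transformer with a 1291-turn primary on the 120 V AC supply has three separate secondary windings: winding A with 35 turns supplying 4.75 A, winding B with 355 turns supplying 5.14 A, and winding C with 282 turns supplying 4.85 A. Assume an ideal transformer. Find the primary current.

I_p ≈ 2.60 A

V_A = 120 × 35/1291 = 3.2533 V; V_B = 120 × 355/1291 = 32.998 V; V_C = 120 × 282/1291 = 26.212 V.
P_out = V_A I_A + V_B I_B + V_C I_C = 3.2533×4.75 + 32.998×5.14 + 26.212×4.85 = 15.453 + 169.61 + 127.13 = 312.19 W.
Ideal ⇒ P_in = P_out, so I_p = P_out/V_p = 312.19/120 = 2.60 A.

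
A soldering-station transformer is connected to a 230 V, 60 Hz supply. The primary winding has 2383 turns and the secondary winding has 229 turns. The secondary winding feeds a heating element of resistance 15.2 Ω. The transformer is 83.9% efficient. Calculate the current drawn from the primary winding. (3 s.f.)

I_p ≈ 0.167 A

V_s = 230 × 229/2383 = 22.102 V.
I_s = V_s/R = 22.102/15.2 = 1.4541 A.
P_out = V_s I_s = 22.102 × 1.4541 = 32.139 W.
P_in = P_out/η = 32.139/0.839 = 38.307 W.
I_p = P_in/V_p = 38.307/230 = 0.167 A.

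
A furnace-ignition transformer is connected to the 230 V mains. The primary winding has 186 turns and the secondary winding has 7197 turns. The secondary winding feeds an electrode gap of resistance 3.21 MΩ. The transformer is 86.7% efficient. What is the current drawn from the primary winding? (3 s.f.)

V_s = 230 × 7197/186 = 8899.5 V.
I_s = V_s/R = 8899.5/(3.21×10^6) = 0.0027724 A.
P_out = V_s I_s = 8899.5 × 0.0027724 = 24.673 W.
P_in = P_out/η = 24.673/0.867 = 28.458 W.
I_p = P_in/V_p = 28.458/230 = 0.124 A.

I_p ≈ 0.124 A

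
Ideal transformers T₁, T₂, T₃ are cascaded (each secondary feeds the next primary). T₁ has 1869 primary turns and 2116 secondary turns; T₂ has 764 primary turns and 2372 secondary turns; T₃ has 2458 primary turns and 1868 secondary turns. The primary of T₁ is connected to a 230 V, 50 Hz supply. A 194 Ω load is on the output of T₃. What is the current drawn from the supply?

I_supply ≈ 8.46 A

Secondary of T₁: V = 230.00 × 2116/1869 = 260.40 V.
Secondary of T₂: V = 260.40 × 2372/764 = 808.45 V.
Secondary of T₃: V = 808.45 × 1868/2458 = 614.40 V.
I_load = 614.40/194 = 3.1670 A, so P_out = 614.40 × 3.1670 = 1945.8 W.
All ideal ⇒ P_in = P_out, so I_supply = 1945.8/230 = 8.46 A.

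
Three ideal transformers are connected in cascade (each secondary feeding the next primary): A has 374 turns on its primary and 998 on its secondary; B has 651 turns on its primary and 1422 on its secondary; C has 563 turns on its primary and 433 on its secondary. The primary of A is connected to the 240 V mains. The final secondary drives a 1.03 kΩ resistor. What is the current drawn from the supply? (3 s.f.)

I_supply ≈ 4.68 A

Secondary of A: V = 240.00 × 998/374 = 640.43 V.
Secondary of B: V = 640.43 × 1422/651 = 1398.9 V.
Secondary of C: V = 1398.9 × 433/563 = 1075.9 V.
I_load = 1075.9/1030 = 1.0446 A, so P_out = 1075.9 × 1.0446 = 1123.8 W.
All ideal ⇒ P_in = P_out, so I_supply = 1123.8/240 = 4.68 A.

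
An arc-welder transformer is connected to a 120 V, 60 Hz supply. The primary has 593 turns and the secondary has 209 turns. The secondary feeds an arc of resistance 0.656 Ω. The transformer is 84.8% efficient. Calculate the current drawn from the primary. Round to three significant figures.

V_s = 120 × 209/593 = 42.293 V.
I_s = V_s/R = 42.293/0.656 = 64.472 A.
P_out = V_s I_s = 42.293 × 64.472 = 2726.7 W.
P_in = P_out/η = 2726.7/0.848 = 3215.5 W.
I_p = P_in/V_p = 3215.5/120 = 26.8 A.

I_p ≈ 26.8 A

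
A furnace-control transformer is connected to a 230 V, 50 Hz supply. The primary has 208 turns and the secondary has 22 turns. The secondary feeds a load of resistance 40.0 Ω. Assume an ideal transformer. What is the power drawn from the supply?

P ≈ 14.8 W

V_s = V_p × N_s/N_p = 230 × 22/208 = 24.327 V.
I_s = V_s/R = 24.327/40.0 = 0.60817 A.
I_p = I_s × N_s/N_p = 0.60817 × 22/208 = 0.064326 A.
P = V_p I_p = 230 × 0.064326 = 14.8 W.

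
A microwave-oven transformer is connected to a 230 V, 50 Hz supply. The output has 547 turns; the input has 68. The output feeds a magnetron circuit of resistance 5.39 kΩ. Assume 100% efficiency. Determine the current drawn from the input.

I_in ≈ 2.76 A

V_out = V_in × N_out/N_in = 230 × 547/68 = 1850.1 V.
I_out = V_out/R = 1850.1/5390 = 0.34326 A.
For an ideal transformer I_in N_in = I_out N_out, so I_in = 0.34326 × 547/68 = 2.76 A.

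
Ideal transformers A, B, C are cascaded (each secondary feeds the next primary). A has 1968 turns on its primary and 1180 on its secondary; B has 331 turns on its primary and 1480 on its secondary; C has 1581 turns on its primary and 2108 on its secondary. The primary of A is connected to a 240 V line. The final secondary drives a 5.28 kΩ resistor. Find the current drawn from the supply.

I_supply ≈ 0.581 A

After A: V = 240.00 × 1180/1968 = 143.90 V.
After B: V = 143.90 × 1480/331 = 643.43 V.
After C: V = 643.43 × 2108/1581 = 857.91 V.
I_load = 857.91/5280 = 0.16248 A, so P_out = 857.91 × 0.16248 = 139.40 W.
All ideal ⇒ P_in = P_out, so I_supply = 139.40/240 = 0.581 A.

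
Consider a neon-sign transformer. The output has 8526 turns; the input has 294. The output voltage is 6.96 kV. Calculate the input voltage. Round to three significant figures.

V_in/V_out = N_in/N_out, so V_in = 6960 × 294/8526 = 240 V.

V_in ≈ 240 V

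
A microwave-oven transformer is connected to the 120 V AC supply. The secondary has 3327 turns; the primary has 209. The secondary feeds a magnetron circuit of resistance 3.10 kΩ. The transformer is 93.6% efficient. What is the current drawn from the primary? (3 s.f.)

I_p ≈ 10.5 A

V_s = 120 × 3327/209 = 1910.2 V.
I_s = V_s/R = 1910.2/3100 = 0.61621 A.
P_out = V_s I_s = 1910.2 × 0.61621 = 1177.1 W.
P_in = P_out/η = 1177.1/0.936 = 1257.6 W.
I_p = P_in/V_p = 1257.6/120 = 10.5 A.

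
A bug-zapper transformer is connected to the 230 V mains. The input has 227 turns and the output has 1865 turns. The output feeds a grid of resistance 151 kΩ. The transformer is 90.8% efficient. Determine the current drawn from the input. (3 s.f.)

V_out = 230 × 1865/227 = 1889.6 V.
I_out = V_out/R = 1889.6/151000 = 0.012514 A.
P_out = V_out I_out = 1889.6 × 0.012514 = 23.647 W.
P_in = P_out/η = 23.647/0.908 = 26.043 W.
I_in = P_in/V_in = 26.043/230 = 0.113 A.

I_in ≈ 0.113 A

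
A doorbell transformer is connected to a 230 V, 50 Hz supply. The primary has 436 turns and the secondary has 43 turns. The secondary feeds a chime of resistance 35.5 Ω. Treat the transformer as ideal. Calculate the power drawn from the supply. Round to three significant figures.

V_s = V_p × N_s/N_p = 230 × 43/436 = 22.683 V.
I_s = V_s/R = 22.683/35.5 = 0.63897 A.
I_p = I_s × N_s/N_p = 0.63897 × 43/436 = 0.063018 A.
P = V_p I_p = 230 × 0.063018 = 14.5 W.

P ≈ 14.5 W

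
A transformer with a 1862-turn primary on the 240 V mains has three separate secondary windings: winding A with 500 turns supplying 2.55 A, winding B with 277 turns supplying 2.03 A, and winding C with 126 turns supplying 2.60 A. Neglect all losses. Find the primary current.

V_A = 240 × 500/1862 = 64.447 V; V_B = 240 × 277/1862 = 35.704 V; V_C = 240 × 126/1862 = 16.241 V.
P_out = V_A I_A + V_B I_B + V_C I_C = 64.447×2.55 + 35.704×2.03 + 16.241×2.60 = 164.34 + 72.478 + 42.226 = 279.04 W.
Ideal ⇒ P_in = P_out, so I_p = P_out/V_p = 279.04/240 = 1.16 A.

I_p ≈ 1.16 A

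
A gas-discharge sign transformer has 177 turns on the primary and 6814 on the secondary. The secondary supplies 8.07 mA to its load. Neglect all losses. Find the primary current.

I_p ≈ 0.311 A

For an ideal transformer I_p/I_s = N_s/N_p, so I_p = 0.00807 × 6814/177 = 0.311 A.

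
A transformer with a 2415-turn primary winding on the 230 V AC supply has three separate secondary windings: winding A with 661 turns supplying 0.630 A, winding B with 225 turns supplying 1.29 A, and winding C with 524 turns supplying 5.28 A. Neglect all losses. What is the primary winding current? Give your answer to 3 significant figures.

V_A = 230 × 661/2415 = 62.952 V; V_B = 230 × 225/2415 = 21.429 V; V_C = 230 × 524/2415 = 49.905 V.
P_out = V_A I_A + V_B I_B + V_C I_C = 62.952×0.630 + 21.429×1.29 + 49.905×5.28 = 39.660 + 27.643 + 263.50 = 330.80 W.
Ideal ⇒ P_in = P_out, so I_p = P_out/V_p = 330.80/230 = 1.44 A.

I_p ≈ 1.44 A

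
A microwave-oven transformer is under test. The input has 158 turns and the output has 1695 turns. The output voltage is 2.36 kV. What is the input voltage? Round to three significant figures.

V_in ≈ 220 V

V_in/V_out = N_in/N_out, so V_in = 2360 × 158/1695 = 220 V.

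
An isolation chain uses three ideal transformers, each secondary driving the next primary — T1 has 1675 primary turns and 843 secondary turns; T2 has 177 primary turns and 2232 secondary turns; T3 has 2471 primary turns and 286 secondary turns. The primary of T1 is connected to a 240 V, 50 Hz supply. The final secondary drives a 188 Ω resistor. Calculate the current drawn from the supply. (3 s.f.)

Secondary of T1: V = 240.00 × 843/1675 = 120.79 V.
Secondary of T2: V = 120.79 × 2232/177 = 1523.2 V.
Secondary of T3: V = 1523.2 × 286/2471 = 176.29 V.
I_load = 176.29/188 = 0.93774 A, so P_out = 176.29 × 0.93774 = 165.32 W.
All ideal ⇒ P_in = P_out, so I_supply = 165.32/240 = 0.689 A.

I_supply ≈ 0.689 A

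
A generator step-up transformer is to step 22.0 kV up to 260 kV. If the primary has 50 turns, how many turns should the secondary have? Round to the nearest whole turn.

N_s = 591 turns

N_s/N_p = V_s/V_p, so N_s = 50 × 260000/22000 = 590.9 ≈ 591 turns.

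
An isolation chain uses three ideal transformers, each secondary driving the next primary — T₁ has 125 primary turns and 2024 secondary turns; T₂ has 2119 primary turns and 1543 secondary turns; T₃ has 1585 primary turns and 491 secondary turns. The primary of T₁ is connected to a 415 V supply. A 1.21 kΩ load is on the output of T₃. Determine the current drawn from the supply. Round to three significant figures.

Secondary of T₁: V = 415.00 × 2024/125 = 6719.7 V.
Secondary of T₂: V = 6719.7 × 1543/2119 = 4893.1 V.
Secondary of T₃: V = 4893.1 × 491/1585 = 1515.8 V.
I_load = 1515.8/1210 = 1.2527 A, so P_out = 1515.8 × 1.2527 = 1898.8 W.
All ideal ⇒ P_in = P_out, so I_supply = 1898.8/415 = 4.58 A.

I_supply ≈ 4.58 A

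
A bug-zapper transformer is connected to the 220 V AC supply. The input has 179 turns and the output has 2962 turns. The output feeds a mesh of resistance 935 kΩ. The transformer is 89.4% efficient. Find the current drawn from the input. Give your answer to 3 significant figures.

V_out = 220 × 2962/179 = 3640.4 V.
I_out = V_out/R = 3640.4/935000 = 0.0038935 A.
P_out = V_out I_out = 3640.4 × 0.0038935 = 14.174 W.
P_in = P_out/η = 14.174/0.894 = 15.855 W.
I_in = P_in/V_in = 15.855/220 = 0.0721 A.

I_in ≈ 0.0721 A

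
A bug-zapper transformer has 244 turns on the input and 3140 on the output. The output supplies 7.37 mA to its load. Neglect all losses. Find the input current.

I_in ≈ 0.0948 A

For an ideal transformer I_in/I_out = N_out/N_in, so I_in = 0.00737 × 3140/244 = 0.0948 A.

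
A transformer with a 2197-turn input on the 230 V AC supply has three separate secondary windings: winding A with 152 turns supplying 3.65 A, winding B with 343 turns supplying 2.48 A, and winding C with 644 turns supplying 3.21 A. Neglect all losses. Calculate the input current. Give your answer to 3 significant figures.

I_in ≈ 1.58 A

V_A = 230 × 152/2197 = 15.913 V; V_B = 230 × 343/2197 = 35.908 V; V_C = 230 × 644/2197 = 67.419 V.
P_out = V_A I_A + V_B I_B + V_C I_C = 15.913×3.65 + 35.908×2.48 + 67.419×3.21 = 58.081 + 89.052 + 216.42 = 363.55 W.
Ideal ⇒ P_in = P_out, so I_in = P_out/V_in = 363.55/230 = 1.58 A.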